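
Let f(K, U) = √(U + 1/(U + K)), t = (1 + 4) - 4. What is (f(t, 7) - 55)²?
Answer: (220 - √114)²/16 ≈ 2738.5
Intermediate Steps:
t = 1 (t = 5 - 4 = 1)
f(K, U) = √(U + 1/(K + U))
(f(t, 7) - 55)² = (√((1 + 7*(1 + 7))/(1 + 7)) - 55)² = (√((1 + 7*8)/8) - 55)² = (√((1 + 56)/8) - 55)² = (√((⅛)*57) - 55)² = (√(57/8) - 55)² = (√114/4 - 55)² = (-55 + √114/4)²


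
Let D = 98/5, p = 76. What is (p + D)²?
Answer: 228484/25 ≈ 9139.4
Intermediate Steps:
D = 98/5 (D = 98*(⅕) = 98/5 ≈ 19.600)
(p + D)² = (76 + 98/5)² = (478/5)² = 228484/25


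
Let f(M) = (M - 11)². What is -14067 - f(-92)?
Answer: -24676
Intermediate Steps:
f(M) = (-11 + M)²
-14067 - f(-92) = -14067 - (-11 - 92)² = -14067 - 1*(-103)² = -14067 - 1*10609 = -14067 - 10609 = -24676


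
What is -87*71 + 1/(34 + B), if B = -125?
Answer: -562108/91 ≈ -6177.0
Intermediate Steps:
-87*71 + 1/(34 + B) = -87*71 + 1/(34 - 125) = -6177 + 1/(-91) = -6177 - 1/91 = -562108/91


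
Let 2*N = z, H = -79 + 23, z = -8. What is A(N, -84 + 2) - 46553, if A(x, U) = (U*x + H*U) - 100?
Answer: -41733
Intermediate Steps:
H = -56
N = -4 (N = (½)*(-8) = -4)
A(x, U) = -100 - 56*U + U*x (A(x, U) = (U*x - 56*U) - 100 = (-56*U + U*x) - 100 = -100 - 56*U + U*x)
A(N, -84 + 2) - 46553 = (-100 - 56*(-84 + 2) + (-84 + 2)*(-4)) - 46553 = (-100 - 56*(-82) - 82*(-4)) - 46553 = (-100 + 4592 + 328) - 46553 = 4820 - 46553 = -41733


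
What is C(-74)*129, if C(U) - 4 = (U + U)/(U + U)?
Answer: 645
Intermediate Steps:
C(U) = 5 (C(U) = 4 + (U + U)/(U + U) = 4 + (2*U)/((2*U)) = 4 + (2*U)*(1/(2*U)) = 4 + 1 = 5)
C(-74)*129 = 5*129 = 645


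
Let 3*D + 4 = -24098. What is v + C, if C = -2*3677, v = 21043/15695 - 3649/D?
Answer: -927066224503/126093630 ≈ -7352.2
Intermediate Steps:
D = -8034 (D = -4/3 + (⅓)*(-24098) = -4/3 - 24098/3 = -8034)
v = 226330517/126093630 (v = 21043/15695 - 3649/(-8034) = 21043*(1/15695) - 3649*(-1/8034) = 21043/15695 + 3649/8034 = 226330517/126093630 ≈ 1.7949)
C = -7354
v + C = 226330517/126093630 - 7354 = -927066224503/126093630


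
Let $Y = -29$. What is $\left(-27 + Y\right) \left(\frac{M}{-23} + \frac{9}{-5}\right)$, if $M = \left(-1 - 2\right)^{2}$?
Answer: $\frac{14112}{115} \approx 122.71$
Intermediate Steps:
$M = 9$ ($M = \left(-3\right)^{2} = 9$)
$\left(-27 + Y\right) \left(\frac{M}{-23} + \frac{9}{-5}\right) = \left(-27 - 29\right) \left(\frac{9}{-23} + \frac{9}{-5}\right) = - 56 \left(9 \left(- \frac{1}{23}\right) + 9 \left(- \frac{1}{5}\right)\right) = - 56 \left(- \frac{9}{23} - \frac{9}{5}\right) = \left(-56\right) \left(- \frac{252}{115}\right) = \frac{14112}{115}$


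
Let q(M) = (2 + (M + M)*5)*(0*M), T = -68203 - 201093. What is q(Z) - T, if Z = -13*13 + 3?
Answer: 269296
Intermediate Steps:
T = -269296
Z = -166 (Z = -169 + 3 = -166)
q(M) = 0 (q(M) = (2 + (2*M)*5)*0 = (2 + 10*M)*0 = 0)
q(Z) - T = 0 - 1*(-269296) = 0 + 269296 = 269296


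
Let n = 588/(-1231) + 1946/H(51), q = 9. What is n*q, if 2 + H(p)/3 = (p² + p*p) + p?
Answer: -20601714/6463981 ≈ -3.1872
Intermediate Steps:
H(p) = -6 + 3*p + 6*p² (H(p) = -6 + 3*((p² + p*p) + p) = -6 + 3*((p² + p²) + p) = -6 + 3*(2*p² + p) = -6 + 3*(p + 2*p²) = -6 + (3*p + 6*p²) = -6 + 3*p + 6*p²)
n = -6867238/19391943 (n = 588/(-1231) + 1946/(-6 + 3*51 + 6*51²) = 588*(-1/1231) + 1946/(-6 + 153 + 6*2601) = -588/1231 + 1946/(-6 + 153 + 15606) = -588/1231 + 1946/15753 = -6867238/19391943 ≈ -0.35413)
n*q = -6867238/19391943*9 = -20601714/6463981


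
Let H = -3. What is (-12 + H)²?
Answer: 225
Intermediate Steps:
(-12 + H)² = (-12 - 3)² = (-15)² = 225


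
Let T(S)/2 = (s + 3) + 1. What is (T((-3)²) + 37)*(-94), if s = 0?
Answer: -4230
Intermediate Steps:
T(S) = 8 (T(S) = 2*((0 + 3) + 1) = 2*(3 + 1) = 2*4 = 8)
(T((-3)²) + 37)*(-94) = (8 + 37)*(-94) = 45*(-94) = -4230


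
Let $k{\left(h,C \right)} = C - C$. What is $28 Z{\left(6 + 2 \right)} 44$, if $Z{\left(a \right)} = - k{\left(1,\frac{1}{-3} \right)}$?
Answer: $0$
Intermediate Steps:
$k{\left(h,C \right)} = 0$
$Z{\left(a \right)} = 0$ ($Z{\left(a \right)} = \left(-1\right) 0 = 0$)
$28 Z{\left(6 + 2 \right)} 44 = 28 \cdot 0 \cdot 44 = 0 \cdot 44 = 0$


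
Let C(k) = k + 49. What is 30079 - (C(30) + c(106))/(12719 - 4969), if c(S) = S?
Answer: 46622413/1550 ≈ 30079.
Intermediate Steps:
C(k) = 49 + k
30079 - (C(30) + c(106))/(12719 - 4969) = 30079 - ((49 + 30) + 106)/(12719 - 4969) = 30079 - (79 + 106)/7750 = 30079 - 185/7750 = 30079 - 1*37/1550 = 30079 - 37/1550 = 46622413/1550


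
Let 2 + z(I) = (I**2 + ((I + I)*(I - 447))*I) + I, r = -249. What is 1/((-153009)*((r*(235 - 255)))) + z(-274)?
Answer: -82435169258857441/761984820 ≈ -1.0818e+8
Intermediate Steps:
z(I) = -2 + I + I**2 + 2*I**2*(-447 + I) (z(I) = -2 + ((I**2 + ((I + I)*(I - 447))*I) + I) = -2 + ((I**2 + ((2*I)*(-447 + I))*I) + I) = -2 + ((I**2 + (2*I*(-447 + I))*I) + I) = -2 + ((I**2 + 2*I**2*(-447 + I)) + I) = -2 + (I + I**2 + 2*I**2*(-447 + I)) = -2 + I + I**2 + 2*I**2*(-447 + I))
1/((-153009)*((r*(235 - 255)))) + z(-274) = 1/((-153009)*((-249*(235 - 255)))) + (-2 - 274 - 893*(-274)**2 + 2*(-274)**3) = -1/(153009*((-249*(-20)))) + (-2 - 274 - 893*75076 + 2*(-20570824)) = -1/153009/4980 + (-2 - 274 - 67042868 - 41141648) = -1/153009*1/4980 - 108184792 = -1/761984820 - 108184792 = -82435169258857441/761984820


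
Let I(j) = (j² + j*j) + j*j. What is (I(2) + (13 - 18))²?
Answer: 49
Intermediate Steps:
I(j) = 3*j² (I(j) = (j² + j²) + j² = 2*j² + j² = 3*j²)
(I(2) + (13 - 18))² = (3*2² + (13 - 18))² = (3*4 - 5)² = (12 - 5)² = 7² = 49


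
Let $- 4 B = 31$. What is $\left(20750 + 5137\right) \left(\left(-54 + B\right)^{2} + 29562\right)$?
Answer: $\frac{13823683887}{16} \approx 8.6398 \cdot 10^{8}$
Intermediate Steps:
$B = - \frac{31}{4}$ ($B = \left(- \frac{1}{4}\right) 31 = - \frac{31}{4} \approx -7.75$)
$\left(20750 + 5137\right) \left(\left(-54 + B\right)^{2} + 29562\right) = \left(20750 + 5137\right) \left(\left(-54 - \frac{31}{4}\right)^{2} + 29562\right) = 25887 \left(\left(- \frac{247}{4}\right)^{2} + 29562\right) = 25887 \left(\frac{61009}{16} + 29562\right) = 25887 \cdot \frac{534001}{16} = \frac{13823683887}{16}$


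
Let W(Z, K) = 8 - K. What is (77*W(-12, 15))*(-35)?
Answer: 18865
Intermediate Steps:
(77*W(-12, 15))*(-35) = (77*(8 - 1*15))*(-35) = (77*(8 - 15))*(-35) = (77*(-7))*(-35) = -539*(-35) = 18865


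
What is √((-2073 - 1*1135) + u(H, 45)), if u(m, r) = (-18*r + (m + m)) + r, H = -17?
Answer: I*√4007 ≈ 63.301*I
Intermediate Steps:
u(m, r) = -17*r + 2*m (u(m, r) = (-18*r + 2*m) + r = -17*r + 2*m)
√((-2073 - 1*1135) + u(H, 45)) = √((-2073 - 1*1135) + (-17*45 + 2*(-17))) = √((-2073 - 1135) + (-765 - 34)) = √(-3208 - 799) = √(-4007) = I*√4007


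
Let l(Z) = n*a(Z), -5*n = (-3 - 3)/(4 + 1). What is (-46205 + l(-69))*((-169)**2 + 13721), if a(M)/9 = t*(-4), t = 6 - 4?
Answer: -48859261074/25 ≈ -1.9544e+9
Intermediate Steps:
t = 2
a(M) = -72 (a(M) = 9*(2*(-4)) = 9*(-8) = -72)
n = 6/25 (n = -(-3 - 3)/(5*(4 + 1)) = -(-6)/(5*5) = -1/5*(-6/5) = 6/25 ≈ 0.24000)
l(Z) = -432/25 (l(Z) = (6/25)*(-72) = -432/25)
(-46205 + l(-69))*((-169)**2 + 13721) = (-46205 - 432/25)*((-169)**2 + 13721) = -1155557*(28561 + 13721)/25 = -1155557/25*42282 = -48859261074/25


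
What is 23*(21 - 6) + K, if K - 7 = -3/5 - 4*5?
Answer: 1657/5 ≈ 331.40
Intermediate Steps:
K = -68/5 (K = 7 + (-3/5 - 4*5) = 7 + (-3*1/5 - 20) = 7 + (-3/5 - 20) = 7 - 103/5 = -68/5 ≈ -13.600)
23*(21 - 6) + K = 23*(21 - 6) - 68/5 = 23*15 - 68/5 = 345 - 68/5 = 1657/5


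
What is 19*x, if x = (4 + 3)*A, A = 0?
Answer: 0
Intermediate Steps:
x = 0 (x = (4 + 3)*0 = 7*0 = 0)
19*x = 19*0 = 0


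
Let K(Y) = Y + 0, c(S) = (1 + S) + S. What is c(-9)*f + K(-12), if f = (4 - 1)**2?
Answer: -165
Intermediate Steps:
c(S) = 1 + 2*S
K(Y) = Y
f = 9 (f = 3**2 = 9)
c(-9)*f + K(-12) = (1 + 2*(-9))*9 - 12 = (1 - 18)*9 - 12 = -17*9 - 12 = -153 - 12 = -165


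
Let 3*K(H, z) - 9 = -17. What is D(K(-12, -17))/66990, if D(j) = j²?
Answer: 32/301455 ≈ 0.00010615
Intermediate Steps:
K(H, z) = -8/3 (K(H, z) = 3 + (⅓)*(-17) = 3 - 17/3 = -8/3)
D(K(-12, -17))/66990 = (-8/3)²/66990 = (64/9)*(1/66990) = 32/301455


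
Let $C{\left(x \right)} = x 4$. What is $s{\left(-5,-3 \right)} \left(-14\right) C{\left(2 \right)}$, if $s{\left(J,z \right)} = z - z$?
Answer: $0$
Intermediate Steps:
$s{\left(J,z \right)} = 0$
$C{\left(x \right)} = 4 x$
$s{\left(-5,-3 \right)} \left(-14\right) C{\left(2 \right)} = 0 \left(-14\right) 4 \cdot 2 = 0 \cdot 8 = 0$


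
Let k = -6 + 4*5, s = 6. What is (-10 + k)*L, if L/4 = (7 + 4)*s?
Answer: 1056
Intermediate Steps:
L = 264 (L = 4*((7 + 4)*6) = 4*(11*6) = 4*66 = 264)
k = 14 (k = -6 + 20 = 14)
(-10 + k)*L = (-10 + 14)*264 = 4*264 = 1056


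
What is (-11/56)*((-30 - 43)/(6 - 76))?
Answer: -803/3920 ≈ -0.20485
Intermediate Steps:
(-11/56)*((-30 - 43)/(6 - 76)) = (-11*1/56)*(-73/(-70)) = -(-803)*(-1)/(56*70) = -11/56*73/70 = -803/3920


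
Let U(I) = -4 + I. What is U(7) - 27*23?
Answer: -618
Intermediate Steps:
U(7) - 27*23 = (-4 + 7) - 27*23 = 3 - 621 = -618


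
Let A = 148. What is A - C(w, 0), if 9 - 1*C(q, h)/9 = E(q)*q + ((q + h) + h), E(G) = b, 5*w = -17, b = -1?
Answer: 67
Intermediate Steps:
w = -17/5 (w = (⅕)*(-17) = -17/5 ≈ -3.4000)
E(G) = -1
C(q, h) = 81 - 18*h (C(q, h) = 81 - 9*(-q + ((q + h) + h)) = 81 - 9*(-q + ((h + q) + h)) = 81 - 9*(-q + (q + 2*h)) = 81 - 18*h)
A - C(w, 0) = 148 - (81 - 18*0) = 148 - (81 + 0) = 148 - 1*81 = 148 - 81 = 67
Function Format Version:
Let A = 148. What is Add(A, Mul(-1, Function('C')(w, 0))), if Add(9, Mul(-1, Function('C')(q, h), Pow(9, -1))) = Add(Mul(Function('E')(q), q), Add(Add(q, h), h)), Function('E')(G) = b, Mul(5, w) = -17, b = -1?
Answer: 67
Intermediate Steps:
w = Rational(-17, 5) (w = Mul(Rational(1, 5), -17) = Rational(-17, 5) ≈ -3.4000)
Function('E')(G) = -1
Function('C')(q, h) = Add(81, Mul(-18, h)) (Function('C')(q, h) = Add(81, Mul(-9, Add(Mul(-1, q), Add(Add(q, h), h)))) = Add(81, Mul(-9, Add(Mul(-1, q), Add(Add(h, q), h)))) = Add(81, Mul(-9, Add(Mul(-1, q), Add(q, Mul(2, h))))) = Add(81, Mul(-9, Mul(2, h))) = Add(81, Mul(-18, h)))
Add(A, Mul(-1, Function('C')(w, 0))) = Add(148, Mul(-1, Add(81, Mul(-18, 0)))) = Add(148, Mul(-1, Add(81, 0))) = Add(148, Mul(-1, 81)) = Add(148, -81) = 67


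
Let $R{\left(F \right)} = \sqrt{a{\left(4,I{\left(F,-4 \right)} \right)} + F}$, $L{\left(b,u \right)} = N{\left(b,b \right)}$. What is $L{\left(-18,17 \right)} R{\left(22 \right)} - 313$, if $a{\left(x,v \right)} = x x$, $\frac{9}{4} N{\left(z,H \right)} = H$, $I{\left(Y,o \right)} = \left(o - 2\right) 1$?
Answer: $-313 - 8 \sqrt{38} \approx -362.32$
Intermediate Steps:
$I{\left(Y,o \right)} = -2 + o$ ($I{\left(Y,o \right)} = \left(-2 + o\right) 1 = -2 + o$)
$N{\left(z,H \right)} = \frac{4 H}{9}$
$L{\left(b,u \right)} = \frac{4 b}{9}$
$a{\left(x,v \right)} = x^{2}$
$R{\left(F \right)} = \sqrt{16 + F}$ ($R{\left(F \right)} = \sqrt{4^{2} + F} = \sqrt{16 + F}$)
$L{\left(-18,17 \right)} R{\left(22 \right)} - 313 = \frac{4}{9} \left(-18\right) \sqrt{16 + 22} - 313 = - 8 \sqrt{38} - 313 = -313 - 8 \sqrt{38}$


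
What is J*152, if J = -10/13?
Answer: -1520/13 ≈ -116.92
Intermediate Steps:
J = -10/13 (J = -10*1/13 = -10/13 ≈ -0.76923)
J*152 = -10/13*152 = -1520/13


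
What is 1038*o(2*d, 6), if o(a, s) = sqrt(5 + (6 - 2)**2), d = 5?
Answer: 1038*sqrt(21) ≈ 4756.7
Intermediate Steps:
o(a, s) = sqrt(21) (o(a, s) = sqrt(5 + 4**2) = sqrt(5 + 16) = sqrt(21))
1038*o(2*d, 6) = 1038*sqrt(21)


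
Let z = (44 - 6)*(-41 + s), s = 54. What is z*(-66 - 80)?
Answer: -72124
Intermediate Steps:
z = 494 (z = (44 - 6)*(-41 + 54) = 38*13 = 494)
z*(-66 - 80) = 494*(-66 - 80) = 494*(-146) = -72124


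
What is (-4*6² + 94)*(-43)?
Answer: 2150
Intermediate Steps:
(-4*6² + 94)*(-43) = (-4*36 + 94)*(-43) = (-144 + 94)*(-43) = -50*(-43) = 2150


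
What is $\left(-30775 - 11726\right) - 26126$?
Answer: $-68627$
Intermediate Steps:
$\left(-30775 - 11726\right) - 26126 = -42501 - 26126 = -68627$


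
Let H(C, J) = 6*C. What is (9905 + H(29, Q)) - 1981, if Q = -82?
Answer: 8098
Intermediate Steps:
(9905 + H(29, Q)) - 1981 = (9905 + 6*29) - 1981 = (9905 + 174) - 1981 = 10079 - 1981 = 8098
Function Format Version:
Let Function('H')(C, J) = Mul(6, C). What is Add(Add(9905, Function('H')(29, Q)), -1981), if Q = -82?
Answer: 8098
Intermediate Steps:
Add(Add(9905, Function('H')(29, Q)), -1981) = Add(Add(9905, Mul(6, 29)), -1981) = Add(Add(9905, 174), -1981) = Add(10079, -1981) = 8098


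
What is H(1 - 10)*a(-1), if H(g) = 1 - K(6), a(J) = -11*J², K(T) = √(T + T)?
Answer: -11 + 22*√3 ≈ 27.105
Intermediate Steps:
K(T) = √2*√T (K(T) = √(2*T) = √2*√T)
H(g) = 1 - 2*√3 (H(g) = 1 - √2*√6 = 1 - 2*√3)
H(1 - 10)*a(-1) = (1 - 2*√3)*(-11*(-1)²) = (1 - 2*√3)*(-11*1) = (1 - 2*√3)*(-11) = -11 + 22*√3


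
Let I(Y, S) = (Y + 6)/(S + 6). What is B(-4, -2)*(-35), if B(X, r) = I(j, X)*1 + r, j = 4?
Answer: -105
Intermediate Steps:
I(Y, S) = (6 + Y)/(6 + S)
B(X, r) = r + 10/(6 + X) (B(X, r) = ((6 + 4)/(6 + X))*1 + r = (10/(6 + X))*1 + r = 10/(6 + X) + r = r + 10/(6 + X))
B(-4, -2)*(-35) = ((10 - 2*(6 - 4))/(6 - 4))*(-35) = ((10 - 2*2)/2)*(-35) = ((10 - 4)/2)*(-35) = ((½)*6)*(-35) = 3*(-35) = -105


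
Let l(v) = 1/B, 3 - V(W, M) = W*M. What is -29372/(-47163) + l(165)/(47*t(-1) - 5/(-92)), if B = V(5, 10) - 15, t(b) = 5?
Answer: 19688085002/31616896125 ≈ 0.62271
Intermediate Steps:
V(W, M) = 3 - M*W (V(W, M) = 3 - W*M = 3 - M*W)
B = -62 (B = (3 - 1*10*5) - 15 = (3 - 50) - 15 = -47 - 15 = -62)
l(v) = -1/62 (l(v) = 1/(-62) = -1/62)
-29372/(-47163) + l(165)/(47*t(-1) - 5/(-92)) = -29372/(-47163) - 1/(62*(47*5 - 5/(-92))) = -29372*(-1/47163) - 1/(62*(235 - 5*(-1/92))) = 29372/47163 - 1/(62*(235 + 5/92)) = 29372/47163 - 1/(62*21625/92) = 29372/47163 - 1/62*92/21625 = 29372/47163 - 46/670375 = 19688085002/31616896125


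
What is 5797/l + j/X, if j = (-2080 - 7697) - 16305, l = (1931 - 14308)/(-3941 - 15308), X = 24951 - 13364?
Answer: 1292629413997/143412299 ≈ 9013.4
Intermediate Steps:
X = 11587
l = 12377/19249 (l = -12377/(-19249) = -12377*(-1/19249) = 12377/19249 ≈ 0.64299)
j = -26082 (j = -9777 - 16305 = -26082)
5797/l + j/X = 5797/(12377/19249) - 26082/11587 = 5797*(19249/12377) - 26082*1/11587 = 111586453/12377 - 26082/11587 = 1292629413997/143412299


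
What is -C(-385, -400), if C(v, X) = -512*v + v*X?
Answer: -351120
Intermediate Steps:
C(v, X) = -512*v + X*v
-C(-385, -400) = -(-385)*(-512 - 400) = -(-385)*(-912) = -1*351120 = -351120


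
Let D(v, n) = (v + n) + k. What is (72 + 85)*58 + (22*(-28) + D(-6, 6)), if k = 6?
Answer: 8496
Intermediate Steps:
D(v, n) = 6 + n + v (D(v, n) = (v + n) + 6 = (n + v) + 6 = 6 + n + v)
(72 + 85)*58 + (22*(-28) + D(-6, 6)) = (72 + 85)*58 + (22*(-28) + (6 + 6 - 6)) = 157*58 + (-616 + 6) = 9106 - 610 = 8496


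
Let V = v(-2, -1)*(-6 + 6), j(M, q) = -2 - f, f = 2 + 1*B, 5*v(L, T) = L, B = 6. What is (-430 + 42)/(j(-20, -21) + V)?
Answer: 194/5 ≈ 38.800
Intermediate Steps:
v(L, T) = L/5
f = 8 (f = 2 + 1*6 = 2 + 6 = 8)
j(M, q) = -10 (j(M, q) = -2 - 1*8 = -2 - 8 = -10)
V = 0 (V = ((⅕)*(-2))*(-6 + 6) = -⅖*0 = 0)
(-430 + 42)/(j(-20, -21) + V) = (-430 + 42)/(-10 + 0) = -388/(-10) = -388*(-⅒) = 194/5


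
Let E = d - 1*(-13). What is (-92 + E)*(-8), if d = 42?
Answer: 296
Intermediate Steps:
E = 55 (E = 42 - 1*(-13) = 42 + 13 = 55)
(-92 + E)*(-8) = (-92 + 55)*(-8) = -37*(-8) = 296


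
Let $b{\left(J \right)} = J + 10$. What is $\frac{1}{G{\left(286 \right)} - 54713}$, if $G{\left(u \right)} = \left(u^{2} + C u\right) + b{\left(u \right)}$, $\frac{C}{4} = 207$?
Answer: $\frac{1}{264187} \approx 3.7852 \cdot 10^{-6}$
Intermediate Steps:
$b{\left(J \right)} = 10 + J$
$C = 828$ ($C = 4 \cdot 207 = 828$)
$G{\left(u \right)} = 10 + u^{2} + 829 u$ ($G{\left(u \right)} = \left(u^{2} + 828 u\right) + \left(10 + u\right) = 10 + u^{2} + 829 u$)
$\frac{1}{G{\left(286 \right)} - 54713} = \frac{1}{\left(10 + 286^{2} + 829 \cdot 286\right) - 54713} = \frac{1}{\left(10 + 81796 + 237094\right) - 54713} = \frac{1}{318900 - 54713} = \frac{1}{264187}$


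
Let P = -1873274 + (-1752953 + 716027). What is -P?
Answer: 2910200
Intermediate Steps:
P = -2910200 (P = -1873274 - 1036926 = -2910200)
-P = -1*(-2910200) = 2910200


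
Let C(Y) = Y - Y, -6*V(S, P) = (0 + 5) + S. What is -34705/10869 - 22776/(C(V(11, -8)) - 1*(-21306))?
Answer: -164496179/38595819 ≈ -4.2620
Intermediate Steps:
V(S, P) = -5/6 - S/6 (V(S, P) = -((0 + 5) + S)/6 = -(5 + S)/6 = -5/6 - S/6)
C(Y) = 0
-34705/10869 - 22776/(C(V(11, -8)) - 1*(-21306)) = -34705/10869 - 22776/(0 - 1*(-21306)) = -34705*1/10869 - 22776/(0 + 21306) = -34705/10869 - 22776/21306 = -34705/10869 - 22776*1/21306 = -34705/10869 - 3796/3551 = -164496179/38595819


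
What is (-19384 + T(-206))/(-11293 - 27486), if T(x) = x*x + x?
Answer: -22846/38779 ≈ -0.58913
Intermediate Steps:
T(x) = x + x**2 (T(x) = x**2 + x = x + x**2)
(-19384 + T(-206))/(-11293 - 27486) = (-19384 - 206*(1 - 206))/(-11293 - 27486) = (-19384 - 206*(-205))/(-38779) = (-19384 + 42230)*(-1/38779) = 22846*(-1/38779) = -22846/38779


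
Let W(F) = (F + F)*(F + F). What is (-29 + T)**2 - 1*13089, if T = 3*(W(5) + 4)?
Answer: 67000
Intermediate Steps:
W(F) = 4*F**2 (W(F) = (2*F)*(2*F) = 4*F**2)
T = 312 (T = 3*(4*5**2 + 4) = 3*(4*25 + 4) = 3*(100 + 4) = 3*104 = 312)
(-29 + T)**2 - 1*13089 = (-29 + 312)**2 - 1*13089 = 283**2 - 13089 = 80089 - 13089 = 67000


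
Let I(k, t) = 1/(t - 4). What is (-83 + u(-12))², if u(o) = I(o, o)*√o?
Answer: (664 + I*√3)²/64 ≈ 6889.0 + 35.94*I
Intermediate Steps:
I(k, t) = 1/(-4 + t)
u(o) = √o/(-4 + o)
(-83 + u(-12))² = (-83 + √(-12)/(-4 - 12))² = (-83 + (2*I*√3)/(-16))² = (-83 + (2*I*√3)*(-1/16))² = (-83 - I*√3/8)²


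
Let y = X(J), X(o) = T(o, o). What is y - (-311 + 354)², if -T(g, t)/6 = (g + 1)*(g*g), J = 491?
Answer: -711672961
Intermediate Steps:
T(g, t) = -6*g²*(1 + g) (T(g, t) = -6*(g + 1)*g*g = -6*(1 + g)*g² = -6*g²*(1 + g))
X(o) = 6*o²*(-1 - o)
y = -711671112 (y = 6*491²*(-1 - 1*491) = 6*241081*(-1 - 491) = 6*241081*(-492) = -711671112)
y - (-311 + 354)² = -711671112 - (-311 + 354)² = -711671112 - 1*43² = -711671112 - 1*1849 = -711671112 - 1849 = -711672961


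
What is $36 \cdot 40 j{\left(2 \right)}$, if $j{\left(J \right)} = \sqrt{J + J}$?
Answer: $2880$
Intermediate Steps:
$j{\left(J \right)} = \sqrt{2} \sqrt{J}$ ($j{\left(J \right)} = \sqrt{2 J} = \sqrt{2} \sqrt{J}$)
$36 \cdot 40 j{\left(2 \right)} = 36 \cdot 40 \sqrt{2} \sqrt{2} = 1440 \cdot 2 = 2880$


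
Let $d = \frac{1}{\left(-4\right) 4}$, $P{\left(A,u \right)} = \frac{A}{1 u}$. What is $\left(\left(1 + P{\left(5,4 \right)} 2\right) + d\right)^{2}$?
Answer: $\frac{3025}{256} \approx 11.816$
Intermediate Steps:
$P{\left(A,u \right)} = \frac{A}{u}$
$d = - \frac{1}{16}$ ($d = \frac{1}{-16} = - \frac{1}{16} \approx -0.0625$)
$\left(\left(1 + P{\left(5,4 \right)} 2\right) + d\right)^{2} = \left(\left(1 + \frac{5}{4} \cdot 2\right) - \frac{1}{16}\right)^{2} = \left(\left(1 + \frac{5}{2}\right) - \frac{1}{16}\right)^{2} = \left(\frac{7}{2} - \frac{1}{16}\right)^{2} = \left(\frac{55}{16}\right)^{2} = \frac{3025}{256}$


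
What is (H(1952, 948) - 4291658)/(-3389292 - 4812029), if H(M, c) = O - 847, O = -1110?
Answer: 4293615/8201321 ≈ 0.52353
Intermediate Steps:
H(M, c) = -1957 (H(M, c) = -1110 - 847 = -1957)
(H(1952, 948) - 4291658)/(-3389292 - 4812029) = (-1957 - 4291658)/(-3389292 - 4812029) = -4293615/(-8201321) = -4293615*(-1/8201321) = 4293615/8201321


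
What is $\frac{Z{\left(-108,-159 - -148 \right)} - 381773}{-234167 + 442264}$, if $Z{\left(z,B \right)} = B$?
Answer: $- \frac{381784}{208097} \approx -1.8346$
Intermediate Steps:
$\frac{Z{\left(-108,-159 - -148 \right)} - 381773}{-234167 + 442264} = \frac{\left(-159 - -148\right) - 381773}{-234167 + 442264} = \frac{\left(-159 + 148\right) - 381773}{208097} = \left(-11 - 381773\right) \frac{1}{208097} = \left(-381784\right) \frac{1}{208097} = - \frac{381784}{208097}$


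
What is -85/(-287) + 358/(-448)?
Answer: -4619/9184 ≈ -0.50294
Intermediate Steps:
-85/(-287) + 358/(-448) = -85*(-1/287) + 358*(-1/448) = 85/287 - 179/224 = -4619/9184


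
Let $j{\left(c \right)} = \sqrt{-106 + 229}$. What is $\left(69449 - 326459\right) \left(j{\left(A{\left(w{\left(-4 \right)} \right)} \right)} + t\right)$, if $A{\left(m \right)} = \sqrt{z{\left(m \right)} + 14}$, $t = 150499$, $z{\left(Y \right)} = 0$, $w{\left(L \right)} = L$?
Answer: $-38679747990 - 257010 \sqrt{123} \approx -3.8683 \cdot 10^{10}$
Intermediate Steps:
$A{\left(m \right)} = \sqrt{14}$ ($A{\left(m \right)} = \sqrt{0 + 14} = \sqrt{14}$)
$j{\left(c \right)} = \sqrt{123}$
$\left(69449 - 326459\right) \left(j{\left(A{\left(w{\left(-4 \right)} \right)} \right)} + t\right) = \left(69449 - 326459\right) \left(\sqrt{123} + 150499\right) = - 257010 \left(150499 + \sqrt{123}\right) = -38679747990 - 257010 \sqrt{123}$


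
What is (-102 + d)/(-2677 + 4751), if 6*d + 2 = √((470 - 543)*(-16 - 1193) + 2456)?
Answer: -307/6222 + √90713/12444 ≈ -0.025138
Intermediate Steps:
d = -⅓ + √90713/6 (d = -⅓ + √((470 - 543)*(-16 - 1193) + 2456)/6 = -⅓ + √(-73*(-1209) + 2456)/6 = -⅓ + √(88257 + 2456)/6 = -⅓ + √90713/6 ≈ 49.864)
(-102 + d)/(-2677 + 4751) = (-102 + (-⅓ + √90713/6))/(-2677 + 4751) = (-307/3 + √90713/6)/2074 = (-307/3 + √90713/6)*(1/2074) = -307/6222 + √90713/12444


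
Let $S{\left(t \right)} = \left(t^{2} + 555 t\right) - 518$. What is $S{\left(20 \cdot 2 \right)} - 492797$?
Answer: $-469515$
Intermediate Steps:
$S{\left(t \right)} = -518 + t^{2} + 555 t$
$S{\left(20 \cdot 2 \right)} - 492797 = \left(-518 + \left(20 \cdot 2\right)^{2} + 555 \cdot 20 \cdot 2\right) - 492797 = \left(-518 + 40^{2} + 555 \cdot 40\right) - 492797 = \left(-518 + 1600 + 22200\right) - 492797 = 23282 - 492797 = -469515$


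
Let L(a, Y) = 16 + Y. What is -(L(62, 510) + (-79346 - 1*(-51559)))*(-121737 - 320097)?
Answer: -12044836674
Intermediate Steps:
-(L(62, 510) + (-79346 - 1*(-51559)))*(-121737 - 320097) = -((16 + 510) + (-79346 - 1*(-51559)))*(-121737 - 320097) = -(526 + (-79346 + 51559))*(-441834) = -(526 - 27787)*(-441834) = -(-27261)*(-441834) = -1*12044836674 = -12044836674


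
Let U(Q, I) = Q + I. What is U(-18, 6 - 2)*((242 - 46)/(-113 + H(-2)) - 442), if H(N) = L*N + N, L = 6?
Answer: 788620/127 ≈ 6209.6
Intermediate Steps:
H(N) = 7*N (H(N) = 6*N + N = 7*N)
U(Q, I) = I + Q
U(-18, 6 - 2)*((242 - 46)/(-113 + H(-2)) - 442) = ((6 - 2) - 18)*((242 - 46)/(-113 + 7*(-2)) - 442) = (4 - 18)*(196/(-113 - 14) - 442) = -14*(196/(-127) - 442) = -14*(196*(-1/127) - 442) = -14*(-196/127 - 442) = -14*(-56330/127) = 788620/127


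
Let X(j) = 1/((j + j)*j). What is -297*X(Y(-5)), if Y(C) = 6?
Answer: -33/8 ≈ -4.1250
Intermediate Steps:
X(j) = 1/(2*j**2) (X(j) = 1/(((2*j))*j) = (1/(2*j))/j = 1/(2*j**2))
-297*X(Y(-5)) = -297/(2*6**2) = -297/(2*36) = -297*1/72 = -33/8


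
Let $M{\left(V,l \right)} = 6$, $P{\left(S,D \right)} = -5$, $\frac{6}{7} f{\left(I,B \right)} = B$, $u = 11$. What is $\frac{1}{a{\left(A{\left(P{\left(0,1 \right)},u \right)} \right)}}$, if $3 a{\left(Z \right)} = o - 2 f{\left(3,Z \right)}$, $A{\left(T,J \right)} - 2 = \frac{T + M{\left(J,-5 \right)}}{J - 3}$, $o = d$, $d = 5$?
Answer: $72$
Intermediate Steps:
$f{\left(I,B \right)} = \frac{7 B}{6}$
$o = 5$
$A{\left(T,J \right)} = 2 + \frac{6 + T}{-3 + J}$ ($A{\left(T,J \right)} = 2 + \frac{T + 6}{J - 3} = 2 + \frac{6 + T}{-3 + J}$)
$a{\left(Z \right)} = \frac{5}{3} - \frac{7 Z}{9}$ ($a{\left(Z \right)} = \frac{5 - 2 \frac{7 Z}{6}}{3} = \frac{5 - \frac{7 Z}{3}}{3} = \frac{5}{3} - \frac{7 Z}{9}$)
$\frac{1}{a{\left(A{\left(P{\left(0,1 \right)},u \right)} \right)}} = \frac{1}{\frac{5}{3} - \frac{7 \frac{-5 + 2 \cdot 11}{-3 + 11}}{9}} = \frac{1}{\frac{5}{3} - \frac{7 \frac{-5 + 22}{8}}{9}} = \frac{1}{\frac{5}{3} - \frac{7 \cdot \frac{1}{8} \cdot 17}{9}} = \frac{1}{\frac{5}{3} - \frac{119}{72}} = \frac{1}{\frac{1}{72}} = 72$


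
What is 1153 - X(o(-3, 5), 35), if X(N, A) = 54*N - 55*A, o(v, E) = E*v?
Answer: 3888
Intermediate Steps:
X(N, A) = -55*A + 54*N
1153 - X(o(-3, 5), 35) = 1153 - (-55*35 + 54*(5*(-3))) = 1153 - (-1925 + 54*(-15)) = 1153 - (-1925 - 810) = 1153 - 1*(-2735) = 1153 + 2735 = 3888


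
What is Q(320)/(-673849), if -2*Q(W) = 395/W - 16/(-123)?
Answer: 10741/10609078656 ≈ 1.0124e-6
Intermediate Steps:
Q(W) = -8/123 - 395/(2*W) (Q(W) = -(395/W - 16/(-123))/2 = -(395/W - 16*(-1/123))/2 = -(395/W + 16/123)/2 = -(16/123 + 395/W)/2 = -8/123 - 395/(2*W))
Q(320)/(-673849) = ((1/246)*(-48585 - 16*320)/320)/(-673849) = ((1/246)*(1/320)*(-48585 - 5120))*(-1/673849) = ((1/246)*(1/320)*(-53705))*(-1/673849) = -10741/15744*(-1/673849) = 10741/10609078656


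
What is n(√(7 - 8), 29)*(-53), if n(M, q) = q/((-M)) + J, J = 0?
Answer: -1537*I ≈ -1537.0*I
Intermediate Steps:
n(M, q) = -q/M (n(M, q) = q/((-M)) + 0 = (-1/M)*q + 0 = -q/M + 0 = -q/M)
n(√(7 - 8), 29)*(-53) = -1*29/√(7 - 8)*(-53) = -1*29/√(-1)*(-53) = -1*29/I*(-53) = -1*29*(-I)*(-53) = (29*I)*(-53) = -1537*I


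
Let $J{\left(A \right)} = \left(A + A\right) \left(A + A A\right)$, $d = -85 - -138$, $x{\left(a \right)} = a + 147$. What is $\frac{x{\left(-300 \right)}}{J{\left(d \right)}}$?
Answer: $- \frac{17}{33708} \approx -0.00050433$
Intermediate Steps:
$x{\left(a \right)} = 147 + a$
$d = 53$ ($d = -85 + 138 = 53$)
$J{\left(A \right)} = 2 A \left(A + A^{2}\right)$
$\frac{x{\left(-300 \right)}}{J{\left(d \right)}} = \frac{147 - 300}{2 \cdot 53^{2} \left(1 + 53\right)} = - \frac{153}{2 \cdot 2809 \cdot 54} = - \frac{153}{303372} = \left(-153\right) \frac{1}{303372} = - \frac{17}{33708}$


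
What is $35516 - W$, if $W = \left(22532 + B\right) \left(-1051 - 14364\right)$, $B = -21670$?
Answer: $13323246$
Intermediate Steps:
$W = -13287730$ ($W = \left(22532 - 21670\right) \left(-1051 - 14364\right) = 862 \left(-15415\right) = -13287730$)
$35516 - W = 35516 - -13287730 = 35516 + 13287730 = 13323246$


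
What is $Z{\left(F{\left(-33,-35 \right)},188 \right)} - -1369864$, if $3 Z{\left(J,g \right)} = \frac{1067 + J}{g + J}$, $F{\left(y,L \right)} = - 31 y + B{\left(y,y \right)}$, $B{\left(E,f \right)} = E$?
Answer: $\frac{4841101433}{3534} \approx 1.3699 \cdot 10^{6}$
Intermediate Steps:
$F{\left(y,L \right)} = - 30 y$ ($F{\left(y,L \right)} = - 31 y + y = - 30 y$)
$Z{\left(J,g \right)} = \frac{1067 + J}{3 \left(J + g\right)}$ ($Z{\left(J,g \right)} = \frac{\left(1067 + J\right) \frac{1}{g + J}}{3} = \frac{\left(1067 + J\right) \frac{1}{J + g}}{3} = \frac{\frac{1}{J + g} \left(1067 + J\right)}{3} = \frac{1067 + J}{3 \left(J + g\right)}$)
$Z{\left(F{\left(-33,-35 \right)},188 \right)} - -1369864 = \frac{1067 - -990}{3 \left(\left(-30\right) \left(-33\right) + 188\right)} - -1369864 = \frac{1067 + 990}{3 \left(990 + 188\right)} + 1369864 = \frac{1}{3} \cdot \frac{1}{1178} \cdot 2057 + 1369864 = \frac{2057}{3534} + 1369864 = \frac{4841101433}{3534}$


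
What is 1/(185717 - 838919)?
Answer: -1/653202 ≈ -1.5309e-6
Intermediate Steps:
1/(185717 - 838919) = 1/(-653202) = -1/653202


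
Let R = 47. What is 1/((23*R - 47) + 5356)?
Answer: 1/6390 ≈ 0.00015649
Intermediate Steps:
1/((23*R - 47) + 5356) = 1/((23*47 - 47) + 5356) = 1/((1081 - 47) + 5356) = 1/(1034 + 5356) = 1/6390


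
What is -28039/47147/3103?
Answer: -28039/146297141 ≈ -0.00019166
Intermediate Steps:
-28039/47147/3103 = -28039*1/47147*(1/3103) = -28039/47147*1/3103 = -28039/146297141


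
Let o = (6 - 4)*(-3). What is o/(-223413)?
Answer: 2/74471 ≈ 2.6856e-5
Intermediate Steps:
o = -6 (o = 2*(-3) = -6)
o/(-223413) = -6/(-223413) = -6*(-1/223413) = 2/74471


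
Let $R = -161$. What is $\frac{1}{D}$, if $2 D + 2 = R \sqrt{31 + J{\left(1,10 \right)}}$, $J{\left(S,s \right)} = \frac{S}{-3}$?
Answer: $\frac{3}{596180} - \frac{161 \sqrt{69}}{596180} \approx -0.0022382$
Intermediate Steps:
$J{\left(S,s \right)} = - \frac{S}{3}$ ($J{\left(S,s \right)} = S \left(- \frac{1}{3}\right) = - \frac{S}{3}$)
$D = -1 - \frac{161 \sqrt{69}}{3}$ ($D = -1 + \frac{\left(-161\right) \sqrt{31 - \frac{1}{3}}}{2} = -1 + \frac{\left(-161\right) \sqrt{\frac{92}{3}}}{2} = -1 + \frac{\left(-161\right) \frac{2 \sqrt{69}}{3}}{2} = -1 + \frac{\left(- \frac{322}{3}\right) \sqrt{69}}{2} = -1 - \frac{161 \sqrt{69}}{3} \approx -446.79$)
$\frac{1}{D} = \frac{1}{-1 - \frac{161 \sqrt{69}}{3}}$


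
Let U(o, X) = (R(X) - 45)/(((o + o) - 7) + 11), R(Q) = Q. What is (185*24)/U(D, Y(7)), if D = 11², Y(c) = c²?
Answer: 273060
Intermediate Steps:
D = 121
U(o, X) = (-45 + X)/(4 + 2*o) (U(o, X) = (X - 45)/(((o + o) - 7) + 11) = (-45 + X)/((2*o - 7) + 11) = (-45 + X)/((-7 + 2*o) + 11) = (-45 + X)/(4 + 2*o))
(185*24)/U(D, Y(7)) = (185*24)/(((-45 + 7²)/(2*(2 + 121)))) = 4440/(((½)*(-45 + 49)/123)) = 4440/(((½)*(1/123)*4)) = 4440/(2/123) = 4440*(123/2) = 273060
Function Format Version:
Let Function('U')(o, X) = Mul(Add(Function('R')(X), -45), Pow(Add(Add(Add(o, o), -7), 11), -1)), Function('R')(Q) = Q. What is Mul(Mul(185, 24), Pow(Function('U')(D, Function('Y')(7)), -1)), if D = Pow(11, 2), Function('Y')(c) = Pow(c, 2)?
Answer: 273060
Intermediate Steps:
D = 121
Function('U')(o, X) = Mul(Pow(Add(4, Mul(2, o)), -1), Add(-45, X)) (Function('U')(o, X) = Mul(Add(X, -45), Pow(Add(Add(Add(o, o), -7), 11), -1)) = Mul(Add(-45, X), Pow(Add(Add(Mul(2, o), -7), 11), -1)) = Mul(Add(-45, X), Pow(Add(Add(-7, Mul(2, o)), 11), -1)) = Mul(Add(-45, X), Pow(Add(4, Mul(2, o)), -1)) = Mul(Pow(Add(4, Mul(2, o)), -1), Add(-45, X)))
Mul(Mul(185, 24), Pow(Function('U')(D, Function('Y')(7)), -1)) = Mul(Mul(185, 24), Pow(Mul(Rational(1, 2), Pow(Add(2, 121), -1), Add(-45, Pow(7, 2))), -1)) = Mul(4440, Pow(Mul(Rational(1, 2), Pow(123, -1), Add(-45, 49)), -1)) = Mul(4440, Pow(Mul(Rational(1, 2), Rational(1, 123), 4), -1)) = Mul(4440, Pow(Rational(2, 123), -1)) = Mul(4440, Rational(123, 2)) = 273060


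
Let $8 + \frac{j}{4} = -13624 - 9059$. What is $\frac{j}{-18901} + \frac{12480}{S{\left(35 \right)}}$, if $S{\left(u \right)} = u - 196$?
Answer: $- \frac{221271476}{3043061} \approx -72.714$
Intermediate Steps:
$S{\left(u \right)} = -196 + u$
$j = -90764$ ($j = -32 + 4 \left(-13624 - 9059\right) = -32 + 4 \left(-22683\right) = -32 - 90732 = -90764$)
$\frac{j}{-18901} + \frac{12480}{S{\left(35 \right)}} = - \frac{90764}{-18901} + \frac{12480}{-196 + 35} = \left(-90764\right) \left(- \frac{1}{18901}\right) + \frac{12480}{-161} = \frac{90764}{18901} + 12480 \left(- \frac{1}{161}\right) = \frac{90764}{18901} - \frac{12480}{161} = - \frac{221271476}{3043061}$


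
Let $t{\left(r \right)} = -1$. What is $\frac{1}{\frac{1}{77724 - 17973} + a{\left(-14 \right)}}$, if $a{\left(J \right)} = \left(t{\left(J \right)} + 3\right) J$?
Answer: $- \frac{59751}{1673027} \approx -0.035714$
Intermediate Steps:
$a{\left(J \right)} = 2 J$ ($a{\left(J \right)} = \left(-1 + 3\right) J = 2 J$)
$\frac{1}{\frac{1}{77724 - 17973} + a{\left(-14 \right)}} = \frac{1}{\frac{1}{77724 - 17973} + 2 \left(-14\right)} = \frac{1}{\frac{1}{77724 + \left(-42143 + 24170\right)} - 28} = \frac{1}{\frac{1}{77724 - 17973} - 28} = \frac{1}{\frac{1}{59751} - 28} = \frac{1}{- \frac{1673027}{59751}} = - \frac{59751}{1673027}$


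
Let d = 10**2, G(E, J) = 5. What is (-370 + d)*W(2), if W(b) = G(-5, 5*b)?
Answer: -1350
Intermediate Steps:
d = 100
W(b) = 5
(-370 + d)*W(2) = (-370 + 100)*5 = -270*5 = -1350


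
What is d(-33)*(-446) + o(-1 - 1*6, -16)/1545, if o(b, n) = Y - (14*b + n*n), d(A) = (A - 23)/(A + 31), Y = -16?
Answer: -6431378/515 ≈ -12488.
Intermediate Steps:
d(A) = (-23 + A)/(31 + A)
o(b, n) = -16 - n² - 14*b (o(b, n) = -16 - (14*b + n*n) = -16 - (14*b + n²) = -16 - (n² + 14*b) = -16 + (-n² - 14*b) = -16 - n² - 14*b)
d(-33)*(-446) + o(-1 - 1*6, -16)/1545 = ((-23 - 33)/(31 - 33))*(-446) + (-16 - 1*(-16)² - 14*(-1 - 1*6))/1545 = (-56/(-2))*(-446) + (-16 - 1*256 - 14*(-1 - 6))*(1/1545) = -½*(-56)*(-446) + (-16 - 256 - 14*(-7))*(1/1545) = 28*(-446) + (-16 - 256 + 98)*(1/1545) = -12488 - 174*1/1545 = -12488 - 58/515 = -6431378/515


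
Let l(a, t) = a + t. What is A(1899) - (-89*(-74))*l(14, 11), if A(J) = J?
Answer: -162751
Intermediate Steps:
A(1899) - (-89*(-74))*l(14, 11) = 1899 - (-89*(-74))*(14 + 11) = 1899 - 6586*25 = 1899 - 1*164650 = 1899 - 164650 = -162751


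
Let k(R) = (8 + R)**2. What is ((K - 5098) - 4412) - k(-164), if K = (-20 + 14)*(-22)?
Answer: -33714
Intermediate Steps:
K = 132 (K = -6*(-22) = 132)
((K - 5098) - 4412) - k(-164) = ((132 - 5098) - 4412) - (8 - 164)**2 = (-4966 - 4412) - 1*(-156)**2 = -9378 - 1*24336 = -9378 - 24336 = -33714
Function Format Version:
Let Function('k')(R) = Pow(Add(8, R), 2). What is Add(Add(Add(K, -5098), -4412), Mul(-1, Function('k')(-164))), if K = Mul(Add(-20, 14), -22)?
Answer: -33714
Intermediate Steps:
K = 132 (K = Mul(-6, -22) = 132)
Add(Add(Add(K, -5098), -4412), Mul(-1, Function('k')(-164))) = Add(Add(Add(132, -5098), -4412), Mul(-1, Pow(Add(8, -164), 2))) = Add(Add(-4966, -4412), Mul(-1, Pow(-156, 2))) = Add(-9378, Mul(-1, 24336)) = Add(-9378, -24336) = -33714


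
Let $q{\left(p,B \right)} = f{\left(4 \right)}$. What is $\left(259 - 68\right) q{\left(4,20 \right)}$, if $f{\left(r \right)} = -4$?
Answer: $-764$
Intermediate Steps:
$q{\left(p,B \right)} = -4$
$\left(259 - 68\right) q{\left(4,20 \right)} = \left(259 - 68\right) \left(-4\right) = 191 \left(-4\right) = -764$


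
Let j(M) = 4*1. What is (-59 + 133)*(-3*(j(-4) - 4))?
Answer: 0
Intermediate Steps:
j(M) = 4
(-59 + 133)*(-3*(j(-4) - 4)) = (-59 + 133)*(-3*(4 - 4)) = 74*(-3*0) = 74*0 = 0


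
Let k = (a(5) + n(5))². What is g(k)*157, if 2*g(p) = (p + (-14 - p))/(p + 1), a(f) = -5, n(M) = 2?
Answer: -1099/10 ≈ -109.90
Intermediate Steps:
k = 9 (k = (-5 + 2)² = (-3)² = 9)
g(p) = -7/(1 + p) (g(p) = ((p + (-14 - p))/(p + 1))/2 = (-14/(1 + p))/2 = -7/(1 + p))
g(k)*157 = -7/(1 + 9)*157 = -7/10*157 = -1099/10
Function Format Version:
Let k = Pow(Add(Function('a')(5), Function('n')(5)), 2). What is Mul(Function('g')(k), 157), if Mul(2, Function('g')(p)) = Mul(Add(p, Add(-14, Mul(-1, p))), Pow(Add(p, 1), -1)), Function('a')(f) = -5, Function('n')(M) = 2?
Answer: Rational(-1099, 10) ≈ -109.90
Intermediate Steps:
k = 9 (k = Pow(Add(-5, 2), 2) = Pow(-3, 2) = 9)
Function('g')(p) = Mul(-7, Pow(Add(1, p), -1)) (Function('g')(p) = Mul(Rational(1, 2), Mul(Add(p, Add(-14, Mul(-1, p))), Pow(Add(p, 1), -1))) = Mul(Rational(1, 2), Mul(-14, Pow(Add(1, p), -1))) = Mul(-7, Pow(Add(1, p), -1)))
Mul(Function('g')(k), 157) = Mul(Mul(-7, Pow(Add(1, 9), -1)), 157) = Mul(Mul(-7, Pow(10, -1)), 157) = Mul(Mul(-7, Rational(1, 10)), 157) = Mul(Rational(-7, 10), 157) = Rational(-1099, 10)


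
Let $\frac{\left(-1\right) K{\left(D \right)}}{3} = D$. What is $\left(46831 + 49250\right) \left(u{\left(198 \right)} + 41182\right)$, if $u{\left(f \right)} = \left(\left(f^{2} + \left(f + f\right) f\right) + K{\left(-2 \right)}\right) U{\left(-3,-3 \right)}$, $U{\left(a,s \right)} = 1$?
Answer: $15257662800$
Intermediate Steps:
$K{\left(D \right)} = - 3 D$
$u{\left(f \right)} = 6 + 3 f^{2}$ ($u{\left(f \right)} = \left(\left(f^{2} + \left(f + f\right) f\right) - -6\right) 1 = \left(\left(f^{2} + 2 f f\right) + 6\right) 1 = \left(\left(f^{2} + 2 f^{2}\right) + 6\right) 1 = \left(3 f^{2} + 6\right) 1 = \left(6 + 3 f^{2}\right) 1 = 6 + 3 f^{2}$)
$\left(46831 + 49250\right) \left(u{\left(198 \right)} + 41182\right) = \left(46831 + 49250\right) \left(\left(6 + 3 \cdot 198^{2}\right) + 41182\right) = 96081 \left(\left(6 + 3 \cdot 39204\right) + 41182\right) = 96081 \left(\left(6 + 117612\right) + 41182\right) = 96081 \left(117618 + 41182\right) = 96081 \cdot 158800 = 15257662800$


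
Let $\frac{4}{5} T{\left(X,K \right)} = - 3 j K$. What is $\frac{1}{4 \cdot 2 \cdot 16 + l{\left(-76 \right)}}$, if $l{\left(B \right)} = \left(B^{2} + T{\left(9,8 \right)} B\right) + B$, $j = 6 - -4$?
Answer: $\frac{1}{28628} \approx 3.4931 \cdot 10^{-5}$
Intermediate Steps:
$j = 10$ ($j = 6 + 4 = 10$)
$T{\left(X,K \right)} = - \frac{75 K}{2}$ ($T{\left(X,K \right)} = \frac{5 \left(-3\right) 10 K}{4} = \frac{5 \left(- 30 K\right)}{4} = - \frac{75 K}{2}$)
$l{\left(B \right)} = B^{2} - 299 B$ ($l{\left(B \right)} = \left(B^{2} + \left(- \frac{75}{2}\right) 8 B\right) + B = \left(B^{2} - 300 B\right) + B = B^{2} - 299 B$)
$\frac{1}{4 \cdot 2 \cdot 16 + l{\left(-76 \right)}} = \frac{1}{4 \cdot 2 \cdot 16 - 76 \left(-299 - 76\right)} = \frac{1}{8 \cdot 16 - -28500} = \frac{1}{128 + 28500} = \frac{1}{28628}$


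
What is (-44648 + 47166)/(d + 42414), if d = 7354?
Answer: 1259/24884 ≈ 0.050595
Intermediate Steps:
(-44648 + 47166)/(d + 42414) = (-44648 + 47166)/(7354 + 42414) = 2518/49768 = 2518*(1/49768) = 1259/24884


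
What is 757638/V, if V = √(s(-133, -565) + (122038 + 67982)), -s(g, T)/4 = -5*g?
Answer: 378819*√11710/23420 ≈ 1750.3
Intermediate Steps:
s(g, T) = 20*g (s(g, T) = -(-20)*g = 20*g)
V = 4*√11710 (V = √(20*(-133) + (122038 + 67982)) = √(-2660 + 190020) = √187360 = 4*√11710 ≈ 432.85)
757638/V = 757638/((4*√11710)) = 757638*(√11710/46840) = 378819*√11710/23420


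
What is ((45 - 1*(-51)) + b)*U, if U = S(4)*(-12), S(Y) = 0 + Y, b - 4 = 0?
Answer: -4800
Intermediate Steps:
b = 4 (b = 4 + 0 = 4)
S(Y) = Y
U = -48 (U = 4*(-12) = -48)
((45 - 1*(-51)) + b)*U = ((45 - 1*(-51)) + 4)*(-48) = ((45 + 51) + 4)*(-48) = (96 + 4)*(-48) = 100*(-48) = -4800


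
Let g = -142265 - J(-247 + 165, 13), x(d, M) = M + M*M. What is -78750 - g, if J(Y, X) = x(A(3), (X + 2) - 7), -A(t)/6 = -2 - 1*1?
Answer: 63587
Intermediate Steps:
A(t) = 18 (A(t) = -6*(-2 - 1*1) = -6*(-2 - 1) = -6*(-3) = 18)
x(d, M) = M + M**2
J(Y, X) = (-5 + X)*(-4 + X) (J(Y, X) = ((X + 2) - 7)*(1 + ((X + 2) - 7)) = ((2 + X) - 7)*(1 + ((2 + X) - 7)) = (-5 + X)*(1 + (-5 + X)) = (-5 + X)*(-4 + X))
g = -142337 (g = -142265 - (-5 + 13)*(-4 + 13) = -142265 - 8*9 = -142265 - 1*72 = -142265 - 72 = -142337)
-78750 - g = -78750 - 1*(-142337) = -78750 + 142337 = 63587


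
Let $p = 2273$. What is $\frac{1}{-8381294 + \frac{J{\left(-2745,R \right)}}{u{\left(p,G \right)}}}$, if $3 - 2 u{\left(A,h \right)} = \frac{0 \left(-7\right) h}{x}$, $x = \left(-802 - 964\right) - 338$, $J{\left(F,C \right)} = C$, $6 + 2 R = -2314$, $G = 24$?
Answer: $- \frac{3}{25146202} \approx -1.193 \cdot 10^{-7}$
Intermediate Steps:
$R = -1160$ ($R = -3 + \frac{1}{2} \left(-2314\right) = -3 - 1157 = -1160$)
$x = -2104$ ($x = -1766 - 338 = -2104$)
$u{\left(A,h \right)} = \frac{3}{2}$ ($u{\left(A,h \right)} = \frac{3}{2} - \frac{0 \left(-7\right) h \frac{1}{-2104}}{2} = \frac{3}{2} - \frac{0 h \left(- \frac{1}{2104}\right)}{2} = \frac{3}{2} - \frac{0 \left(- \frac{1}{2104}\right)}{2} = \frac{3}{2} - 0 = \frac{3}{2} + 0 = \frac{3}{2}$)
$\frac{1}{-8381294 + \frac{J{\left(-2745,R \right)}}{u{\left(p,G \right)}}} = \frac{1}{-8381294 - \frac{1160}{\frac{3}{2}}} = \frac{1}{-8381294 - \frac{2320}{3}} = \frac{1}{- \frac{25146202}{3}} = - \frac{3}{25146202}$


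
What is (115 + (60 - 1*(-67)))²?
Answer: 58564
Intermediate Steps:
(115 + (60 - 1*(-67)))² = (115 + (60 + 67))² = (115 + 127)² = 242² = 58564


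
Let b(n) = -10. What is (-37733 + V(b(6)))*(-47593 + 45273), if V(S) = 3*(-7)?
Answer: 87589280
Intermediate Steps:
V(S) = -21
(-37733 + V(b(6)))*(-47593 + 45273) = (-37733 - 21)*(-47593 + 45273) = -37754*(-2320) = 87589280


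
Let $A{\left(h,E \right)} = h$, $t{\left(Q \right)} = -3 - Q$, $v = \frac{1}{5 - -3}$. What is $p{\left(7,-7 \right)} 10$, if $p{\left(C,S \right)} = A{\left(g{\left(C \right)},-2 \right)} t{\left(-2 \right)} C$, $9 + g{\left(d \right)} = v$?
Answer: $\frac{2485}{4} \approx 621.25$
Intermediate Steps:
$v = \frac{1}{8}$ ($v = \frac{1}{5 + 3} = \frac{1}{8} \approx 0.125$)
$g{\left(d \right)} = - \frac{71}{8}$ ($g{\left(d \right)} = -9 + \frac{1}{8} = - \frac{71}{8}$)
$p{\left(C,S \right)} = \frac{71 C}{8}$ ($p{\left(C,S \right)} = - \frac{71 \left(-3 - -2\right)}{8} C = - \frac{71 \left(-3 + 2\right)}{8} C = \left(- \frac{71}{8}\right) \left(-1\right) C = \frac{71 C}{8}$)
$p{\left(7,-7 \right)} 10 = \frac{71}{8} \cdot 7 \cdot 10 = \frac{497}{8} \cdot 10 = \frac{2485}{4}$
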